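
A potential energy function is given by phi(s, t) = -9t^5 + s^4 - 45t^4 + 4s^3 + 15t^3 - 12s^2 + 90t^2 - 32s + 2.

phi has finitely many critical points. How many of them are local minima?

4

phi separates as a function of s plus a function of t, so ∇phi=0 decouples.
∂phi/∂s = 4(s - 2)(s + 1)(s + 4) = 0 at s ∈ {-4, -1, 2}; ∂phi/∂t = -45t(t - 1)(t + 1)(t + 4) = 0 at t ∈ {-4, -1, 0, 1}.
The Hessian is diagonal: diag(phi_ss, phi_tt). Second derivatives: phi_ss(-4)=72, phi_ss(-1)=-36, phi_ss(2)=72; phi_tt(-4)=2700, phi_tt(-1)=-270, phi_tt(0)=180, phi_tt(1)=-450.
Local minima occur where both diagonal entries positive: (-4, -4), (-4, 0), (2, -4), (2, 0). Count: 4.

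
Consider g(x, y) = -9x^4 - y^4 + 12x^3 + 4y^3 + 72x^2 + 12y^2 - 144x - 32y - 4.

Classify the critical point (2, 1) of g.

saddle point

The mixed partial ∂²g/∂x∂y is 0, so the Hessian at any point is diag(g_xx, g_yy) = diag(36(-3x^2 + 2x + 4), 12(-y^2 + 2y + 2)).
At (2, 1): H = diag(-144, 36).
The eigenvalues have opposite signs, so H is indefinite: a saddle point.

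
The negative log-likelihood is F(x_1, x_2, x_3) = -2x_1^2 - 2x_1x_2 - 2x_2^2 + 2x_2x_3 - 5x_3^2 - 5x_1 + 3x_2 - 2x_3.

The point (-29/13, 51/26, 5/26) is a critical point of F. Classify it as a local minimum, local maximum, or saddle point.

The Hessian is constant: H = [[-4, -2, 0], [-2, -4, 2], [0, 2, -10]].
Leading principal minors: Δ₁ = -4, Δ₂ = 12, Δ₃ = -104.
The minors alternate sign starting negative (−, +, −), so H is negative definite: a local maximum.

local maximum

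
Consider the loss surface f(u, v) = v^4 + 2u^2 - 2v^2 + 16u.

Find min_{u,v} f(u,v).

-33

f(u,v) separates as P(u) + Q(v), so its minimum is min P + min Q.
P'(u) = 4u + 16 vanishes at u ∈ {-4}; Q'(v) = 4v(v - 1)(v + 1) vanishes at v ∈ {-1, 0, 1}.
Local minima of P (where P''>0): P(-4)=-32. Local minima of Q: Q(-1)=-1, Q(1)=-1.
So the global minimum of f is P(-4) + Q(-1) = -32 − 1 = -33, attained at (-4, -1).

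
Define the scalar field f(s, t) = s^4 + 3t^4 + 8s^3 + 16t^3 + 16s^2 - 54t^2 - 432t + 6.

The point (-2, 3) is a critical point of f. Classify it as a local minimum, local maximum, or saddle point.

The mixed partial ∂²f/∂s∂t is 0, so the Hessian at any point is diag(f_ss, f_tt) = diag(4(3s^2 + 12s + 8), 12(3t^2 + 8t - 9)).
At (-2, 3): H = diag(-16, 504).
The eigenvalues have opposite signs, so H is indefinite: a saddle point.

saddle point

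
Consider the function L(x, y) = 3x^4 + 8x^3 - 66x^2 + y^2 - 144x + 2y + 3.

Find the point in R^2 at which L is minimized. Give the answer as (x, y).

L(x,y) separates as P(x) + Q(y) + 3, so its minimum is min P + min Q + 3.
P'(x) = 12(x - 3)(x + 1)(x + 4) vanishes at x ∈ {-4, -1, 3}; Q'(y) = 2y + 2 vanishes at y ∈ {-1}.
Local minima of P (where P''>0): P(-4)=-224, P(3)=-567. Local minima of Q: Q(-1)=-1.
So the global minimum of L is P(3) + Q(-1) + 3 = -567 − 1 + 3 = -565, attained at (3, -1).

(3, -1)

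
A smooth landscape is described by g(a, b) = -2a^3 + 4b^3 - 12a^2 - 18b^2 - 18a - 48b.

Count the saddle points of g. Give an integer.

g separates as a function of a plus a function of b, so ∇g=0 decouples.
∂g/∂a = -6(a + 1)(a + 3) = 0 at a ∈ {-3, -1}; ∂g/∂b = 12(b - 4)(b + 1) = 0 at b ∈ {-1, 4}.
The Hessian is diagonal: diag(g_aa, g_bb). Second derivatives: g_aa(-3)=12, g_aa(-1)=-12; g_bb(-1)=-60, g_bb(4)=60.
Saddle points occur where the two diagonal entries have opposite signs: (-3, -1), (-1, 4). Count: 2.

2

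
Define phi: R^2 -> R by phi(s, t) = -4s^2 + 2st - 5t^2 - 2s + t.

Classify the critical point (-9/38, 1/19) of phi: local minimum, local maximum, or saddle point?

The Hessian of phi is constant: H = [[-8, 2], [2, -10]].
det(H) = (-8)·(-10) − 2² = 76.
det(H) > 0 and tr(H) = -18 < 0, so H is negative definite and the point is a local maximum.

local maximum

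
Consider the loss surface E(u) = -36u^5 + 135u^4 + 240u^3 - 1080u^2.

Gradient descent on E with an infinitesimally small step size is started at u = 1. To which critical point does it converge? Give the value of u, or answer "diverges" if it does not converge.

2

E'(u) = -180u(u - 3)(u - 2)(u + 2), so E'(1) = -1080.
Gradient descent moves in the -E' direction, i.e. u is increasing.
The nearest critical point in that direction is u = 2, where E'' = 1440 > 0 (a local minimum). The iterate converges there.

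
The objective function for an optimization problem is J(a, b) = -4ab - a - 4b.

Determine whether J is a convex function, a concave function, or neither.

J is quadratic, so its Hessian is the constant matrix H = [[0, -4], [-4, 0]].
det(H) = -16, tr(H) = 0.
det(H) < 0, so H is indefinite: neither convex nor concave.

neither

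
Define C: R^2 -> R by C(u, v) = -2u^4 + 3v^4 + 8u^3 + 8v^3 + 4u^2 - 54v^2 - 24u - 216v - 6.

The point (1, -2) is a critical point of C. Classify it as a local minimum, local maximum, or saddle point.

saddle point

The mixed partial ∂²C/∂u∂v is 0, so the Hessian at any point is diag(C_uu, C_vv) = diag(8(-3u^2 + 6u + 1), 12(3v^2 + 4v - 9)).
At (1, -2): H = diag(32, -60).
The eigenvalues have opposite signs, so H is indefinite: a saddle point.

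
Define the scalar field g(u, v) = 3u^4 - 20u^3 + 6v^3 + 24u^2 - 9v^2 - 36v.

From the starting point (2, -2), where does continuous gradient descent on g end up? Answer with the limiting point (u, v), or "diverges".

g is separable, so gradient descent decouples: u follows -∂g/∂u, v follows -∂g/∂v.
∂g/∂u = 12u(u - 4)(u - 1); at u=2 this is -48, so u increases.
∂g/∂v = 18(v - 2)(v + 1); at v=-2 this is 72, so v decreases.
The v-coordinate has no critical point in that direction and runs off to infinity.

diverges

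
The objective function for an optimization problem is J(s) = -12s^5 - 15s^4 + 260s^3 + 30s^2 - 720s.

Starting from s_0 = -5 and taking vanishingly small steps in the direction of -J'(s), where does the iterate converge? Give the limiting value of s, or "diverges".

-4

J'(s) = -60(s - 3)(s - 1)(s + 1)(s + 4), so J'(-5) = -11520.
Gradient descent moves in the -J' direction, i.e. s is increasing.
The nearest critical point in that direction is s = -4, where J'' = 6300 > 0 (a local minimum). The iterate converges there.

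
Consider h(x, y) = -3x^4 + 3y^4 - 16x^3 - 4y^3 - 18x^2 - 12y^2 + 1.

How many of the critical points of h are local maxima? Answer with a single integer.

2

h separates as a function of x plus a function of y, so ∇h=0 decouples.
∂h/∂x = -12x(x + 1)(x + 3) = 0 at x ∈ {-3, -1, 0}; ∂h/∂y = 12y(y - 2)(y + 1) = 0 at y ∈ {-1, 0, 2}.
The Hessian is diagonal: diag(h_xx, h_yy). Second derivatives: h_xx(-3)=-72, h_xx(-1)=24, h_xx(0)=-36; h_yy(-1)=36, h_yy(0)=-24, h_yy(2)=72.
Local maxima occur where both diagonal entries negative: (-3, 0), (0, 0). Count: 2.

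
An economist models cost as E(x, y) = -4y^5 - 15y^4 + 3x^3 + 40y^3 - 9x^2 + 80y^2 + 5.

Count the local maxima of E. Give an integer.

2

E separates as a function of x plus a function of y, so ∇E=0 decouples.
∂E/∂x = 9x(x - 2) = 0 at x ∈ {0, 2}; ∂E/∂y = -20y(y - 2)(y + 1)(y + 4) = 0 at y ∈ {-4, -1, 0, 2}.
The Hessian is diagonal: diag(E_xx, E_yy). Second derivatives: E_xx(0)=-18, E_xx(2)=18; E_yy(-4)=1440, E_yy(-1)=-180, E_yy(0)=160, E_yy(2)=-720.
Local maxima occur where both diagonal entries negative: (0, -1), (0, 2). Count: 2.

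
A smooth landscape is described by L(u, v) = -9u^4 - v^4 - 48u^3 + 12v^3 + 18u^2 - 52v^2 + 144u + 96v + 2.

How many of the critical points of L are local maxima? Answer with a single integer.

L separates as a function of u plus a function of v, so ∇L=0 decouples.
∂L/∂u = -36(u - 1)(u + 1)(u + 4) = 0 at u ∈ {-4, -1, 1}; ∂L/∂v = -4(v - 4)(v - 3)(v - 2) = 0 at v ∈ {2, 3, 4}.
The Hessian is diagonal: diag(L_uu, L_vv). Second derivatives: L_uu(-4)=-540, L_uu(-1)=216, L_uu(1)=-360; L_vv(2)=-8, L_vv(3)=4, L_vv(4)=-8.
Local maxima occur where both diagonal entries negative: (-4, 2), (-4, 4), (1, 2), (1, 4). Count: 4.

4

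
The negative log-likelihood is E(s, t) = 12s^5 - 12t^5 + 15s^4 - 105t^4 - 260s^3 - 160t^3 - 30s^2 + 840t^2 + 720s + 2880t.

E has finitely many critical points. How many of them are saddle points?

8

E separates as a function of s plus a function of t, so ∇E=0 decouples.
∂E/∂s = 60(s - 3)(s - 1)(s + 1)(s + 4) = 0 at s ∈ {-4, -1, 1, 3}; ∂E/∂t = -60(t - 2)(t + 2)(t + 3)(t + 4) = 0 at t ∈ {-4, -3, -2, 2}.
The Hessian is diagonal: diag(E_ss, E_tt). Second derivatives: E_ss(-4)=-6300, E_ss(-1)=1440, E_ss(1)=-1200, E_ss(3)=3360; E_tt(-4)=720, E_tt(-3)=-300, E_tt(-2)=480, E_tt(2)=-7200.
Saddle points occur where the two diagonal entries have opposite signs: (-4, -4), (-4, -2), (-1, -3), (-1, 2), (1, -4), (1, -2), (3, -3), (3, 2). Count: 8.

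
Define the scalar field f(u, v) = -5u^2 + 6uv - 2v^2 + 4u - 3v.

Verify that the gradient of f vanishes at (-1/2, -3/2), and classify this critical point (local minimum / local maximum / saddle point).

local maximum

∇f = (-10u + 6v + 4, 6u - 4v - 3); substituting (-1/2, -3/2) gives ∇f = (0, 0), so (-1/2, -3/2) is indeed a critical point.
The Hessian of f is constant: H = [[-10, 6], [6, -4]].
det(H) = (-10)·(-4) − 6² = 4.
det(H) > 0 and tr(H) = -14 < 0, so H is negative definite and the point is a local maximum.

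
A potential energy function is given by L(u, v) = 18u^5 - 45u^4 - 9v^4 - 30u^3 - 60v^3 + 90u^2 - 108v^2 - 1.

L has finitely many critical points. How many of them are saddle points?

6

L separates as a function of u plus a function of v, so ∇L=0 decouples.
∂L/∂u = 90u(u - 2)(u - 1)(u + 1) = 0 at u ∈ {-1, 0, 1, 2}; ∂L/∂v = -36v(v + 2)(v + 3) = 0 at v ∈ {-3, -2, 0}.
The Hessian is diagonal: diag(L_uu, L_vv). Second derivatives: L_uu(-1)=-540, L_uu(0)=180, L_uu(1)=-180, L_uu(2)=540; L_vv(-3)=-108, L_vv(-2)=72, L_vv(0)=-216.
Saddle points occur where the two diagonal entries have opposite signs: (-1, -2), (0, -3), (0, 0), (1, -2), (2, -3), (2, 0). Count: 6.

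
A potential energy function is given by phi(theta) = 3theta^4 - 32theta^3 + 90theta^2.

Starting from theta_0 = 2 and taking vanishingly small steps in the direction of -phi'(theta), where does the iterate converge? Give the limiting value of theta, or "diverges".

phi'(theta) = 12theta(theta - 5)(theta - 3), so phi'(2) = 72.
Gradient descent moves in the -phi' direction, i.e. theta is decreasing.
The nearest critical point in that direction is theta = 0, where phi'' = 180 > 0 (a local minimum). The iterate converges there.

0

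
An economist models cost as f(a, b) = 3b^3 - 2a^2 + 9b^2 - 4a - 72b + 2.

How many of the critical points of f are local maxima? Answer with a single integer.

f separates as a function of a plus a function of b, so ∇f=0 decouples.
∂f/∂a = -4(a + 1) = 0 at a ∈ {-1}; ∂f/∂b = 9(b - 2)(b + 4) = 0 at b ∈ {-4, 2}.
The Hessian is diagonal: diag(f_aa, f_bb). Second derivatives: f_aa(-1)=-4; f_bb(-4)=-54, f_bb(2)=54.
Local maxima occur where both diagonal entries negative: (-1, -4). Count: 1.

1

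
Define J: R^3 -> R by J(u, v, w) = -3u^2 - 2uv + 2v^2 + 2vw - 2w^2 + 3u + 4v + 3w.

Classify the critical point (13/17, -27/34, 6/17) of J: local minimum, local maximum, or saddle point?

The Hessian is constant: H = [[-6, -2, 0], [-2, 4, 2], [0, 2, -4]].
Leading principal minors: Δ₁ = -6, Δ₂ = -28, Δ₃ = 136.
The minors fit neither the all-positive nor the alternating-sign pattern, so H is indefinite: a saddle point.

saddle point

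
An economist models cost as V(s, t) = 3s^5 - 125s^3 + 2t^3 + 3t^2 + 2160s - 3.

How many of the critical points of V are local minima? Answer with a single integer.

V separates as a function of s plus a function of t, so ∇V=0 decouples.
∂V/∂s = 15(s - 4)(s - 3)(s + 3)(s + 4) = 0 at s ∈ {-4, -3, 3, 4}; ∂V/∂t = 6t(t + 1) = 0 at t ∈ {-1, 0}.
The Hessian is diagonal: diag(V_ss, V_tt). Second derivatives: V_ss(-4)=-840, V_ss(-3)=630, V_ss(3)=-630, V_ss(4)=840; V_tt(-1)=-6, V_tt(0)=6.
Local minima occur where both diagonal entries positive: (-3, 0), (4, 0). Count: 2.

2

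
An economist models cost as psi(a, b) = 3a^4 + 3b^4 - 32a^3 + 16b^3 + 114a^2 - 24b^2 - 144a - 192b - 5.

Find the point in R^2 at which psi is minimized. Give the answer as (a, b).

(1, 2)

psi(a,b) separates as P(a) + Q(b) − 5, so its minimum is min P + min Q − 5.
P'(a) = 12(a - 4)(a - 3)(a - 1) vanishes at a ∈ {1, 3, 4}; Q'(b) = 12(b - 2)(b + 2)(b + 4) vanishes at b ∈ {-4, -2, 2}.
Local minima of P (where P''>0): P(1)=-59, P(4)=-32. Local minima of Q: Q(-4)=128, Q(2)=-304.
So the global minimum of psi is P(1) + Q(2) − 5 = -59 − 304 − 5 = -368, attained at (1, 2).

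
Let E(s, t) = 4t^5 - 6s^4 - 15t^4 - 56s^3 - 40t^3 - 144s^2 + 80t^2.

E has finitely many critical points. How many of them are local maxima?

4

E separates as a function of s plus a function of t, so ∇E=0 decouples.
∂E/∂s = -24s(s + 3)(s + 4) = 0 at s ∈ {-4, -3, 0}; ∂E/∂t = 20t(t - 4)(t - 1)(t + 2) = 0 at t ∈ {-2, 0, 1, 4}.
The Hessian is diagonal: diag(E_ss, E_tt). Second derivatives: E_ss(-4)=-96, E_ss(-3)=72, E_ss(0)=-288; E_tt(-2)=-720, E_tt(0)=160, E_tt(1)=-180, E_tt(4)=1440.
Local maxima occur where both diagonal entries negative: (-4, -2), (-4, 1), (0, -2), (0, 1). Count: 4.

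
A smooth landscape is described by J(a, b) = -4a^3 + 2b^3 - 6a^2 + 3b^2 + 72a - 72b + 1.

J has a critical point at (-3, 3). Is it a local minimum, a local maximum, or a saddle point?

local minimum

The mixed partial ∂²J/∂a∂b is 0, so the Hessian at any point is diag(J_aa, J_bb) = diag(-12(2a + 1), 6(2b + 1)).
At (-3, 3): H = diag(60, 42).
Both eigenvalues are positive, so H is positive definite: a local minimum.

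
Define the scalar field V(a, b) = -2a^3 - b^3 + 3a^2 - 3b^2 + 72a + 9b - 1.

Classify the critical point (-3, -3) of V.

The mixed partial ∂²V/∂a∂b is 0, so the Hessian at any point is diag(V_aa, V_bb) = diag(6(-2a + 1), -6(b + 1)).
At (-3, -3): H = diag(42, 12).
Both eigenvalues are positive, so H is positive definite: a local minimum.

local minimum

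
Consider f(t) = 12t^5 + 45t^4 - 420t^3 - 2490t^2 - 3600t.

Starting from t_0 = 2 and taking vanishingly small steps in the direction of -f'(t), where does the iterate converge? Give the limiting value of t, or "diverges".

f'(t) = 60(t - 5)(t + 1)(t + 3)(t + 4), so f'(2) = -16200.
Gradient descent moves in the -f' direction, i.e. t is increasing.
The nearest critical point in that direction is t = 5, where f'' = 25920 > 0 (a local minimum). The iterate converges there.

5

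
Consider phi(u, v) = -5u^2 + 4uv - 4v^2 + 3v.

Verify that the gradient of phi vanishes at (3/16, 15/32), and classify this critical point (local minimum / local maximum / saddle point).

local maximum

∇phi = (-10u + 4v, 4u - 8v + 3); substituting (3/16, 15/32) gives ∇phi = (0, 0), so (3/16, 15/32) is indeed a critical point.
The Hessian of phi is constant: H = [[-10, 4], [4, -8]].
det(H) = (-10)·(-8) − 4² = 64.
det(H) > 0 and tr(H) = -18 < 0, so H is negative definite and the point is a local maximum.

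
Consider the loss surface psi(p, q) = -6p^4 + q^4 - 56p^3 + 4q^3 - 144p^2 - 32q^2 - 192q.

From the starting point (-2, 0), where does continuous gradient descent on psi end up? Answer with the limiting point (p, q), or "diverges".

psi is separable, so gradient descent decouples: p follows -∂psi/∂p, q follows -∂psi/∂q.
∂psi/∂p = -24p(p + 3)(p + 4); at p=-2 this is 96, so p decreases.
∂psi/∂q = 4(q - 4)(q + 3)(q + 4); at q=0 this is -192, so q increases.
p converges to its nearest critical value -3 (a local min of the p-part); q converges to 4. The iterate converges to (-3, 4).

(-3, 4)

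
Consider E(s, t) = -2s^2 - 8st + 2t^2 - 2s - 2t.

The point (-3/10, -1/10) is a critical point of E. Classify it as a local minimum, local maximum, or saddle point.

The Hessian of E is constant: H = [[-4, -8], [-8, 4]].
det(H) = (-4)·4 − (-8)² = -80.
Since det(H) < 0, H is indefinite and the critical point is a saddle point.

saddle point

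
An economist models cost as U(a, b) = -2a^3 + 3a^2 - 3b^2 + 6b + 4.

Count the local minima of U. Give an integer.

0

U separates as a function of a plus a function of b, so ∇U=0 decouples.
∂U/∂a = -6a(a - 1) = 0 at a ∈ {0, 1}; ∂U/∂b = -6(b - 1) = 0 at b ∈ {1}.
The Hessian is diagonal: diag(U_aa, U_bb). Second derivatives: U_aa(0)=6, U_aa(1)=-6; U_bb(1)=-6.
Local minima occur where both diagonal entries positive: none. Count: 0.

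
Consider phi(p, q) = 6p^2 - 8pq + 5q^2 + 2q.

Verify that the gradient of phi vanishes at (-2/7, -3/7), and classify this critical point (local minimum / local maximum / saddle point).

local minimum

∇phi = (12p - 8q, -8p + 10q + 2); substituting (-2/7, -3/7) gives ∇phi = (0, 0), so (-2/7, -3/7) is indeed a critical point.
The Hessian of phi is constant: H = [[12, -8], [-8, 10]].
det(H) = 12·10 − (-8)² = 56.
det(H) > 0 and tr(H) = 22 > 0, so H is positive definite and the point is a local minimum.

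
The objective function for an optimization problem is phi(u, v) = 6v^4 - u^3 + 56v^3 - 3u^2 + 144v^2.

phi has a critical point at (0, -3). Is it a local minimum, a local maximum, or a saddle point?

The mixed partial ∂²phi/∂u∂v is 0, so the Hessian at any point is diag(phi_uu, phi_vv) = diag(-6(u + 1), 24(3v^2 + 14v + 12)).
At (0, -3): H = diag(-6, -72).
Both eigenvalues are negative, so H is negative definite: a local maximum.

local maximum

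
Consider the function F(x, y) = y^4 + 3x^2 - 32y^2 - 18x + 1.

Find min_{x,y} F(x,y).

F(x,y) separates as P(x) + Q(y) + 1, so its minimum is min P + min Q + 1.
P'(x) = 6x - 18 vanishes at x ∈ {3}; Q'(y) = 4y(y - 4)(y + 4) vanishes at y ∈ {-4, 0, 4}.
Local minima of P (where P''>0): P(3)=-27. Local minima of Q: Q(-4)=-256, Q(4)=-256.
So the global minimum of F is P(3) + Q(-4) + 1 = -27 − 256 + 1 = -282, attained at (3, -4).

-282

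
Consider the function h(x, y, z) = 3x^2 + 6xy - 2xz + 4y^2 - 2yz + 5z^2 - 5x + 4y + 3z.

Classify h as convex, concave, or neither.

convex

h is quadratic, so its Hessian is the constant matrix H = [[6, 6, -2], [6, 8, -2], [-2, -2, 10]].
Leading principal minors: 6, 12, 112.
All positive ⇒ H ≻ 0 ⇒ convex.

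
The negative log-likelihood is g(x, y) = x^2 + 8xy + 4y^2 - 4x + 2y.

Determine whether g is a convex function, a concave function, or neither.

neither

g is quadratic, so its Hessian is the constant matrix H = [[2, 8], [8, 8]].
det(H) = -48, tr(H) = 10.
det(H) < 0, so H is indefinite: neither convex nor concave.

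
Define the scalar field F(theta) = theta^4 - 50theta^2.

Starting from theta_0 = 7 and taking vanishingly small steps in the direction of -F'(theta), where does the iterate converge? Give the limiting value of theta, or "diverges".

5

F'(theta) = 4theta(theta - 5)(theta + 5), so F'(7) = 672.
Gradient descent moves in the -F' direction, i.e. theta is decreasing.
The nearest critical point in that direction is theta = 5, where F'' = 200 > 0 (a local minimum). The iterate converges there.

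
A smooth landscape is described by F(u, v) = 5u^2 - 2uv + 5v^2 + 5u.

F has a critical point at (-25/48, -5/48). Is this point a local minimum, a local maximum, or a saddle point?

local minimum

The Hessian of F is constant: H = [[10, -2], [-2, 10]].
det(H) = 10·10 − (-2)² = 96.
det(H) > 0 and tr(H) = 20 > 0, so H is positive definite and the point is a local minimum.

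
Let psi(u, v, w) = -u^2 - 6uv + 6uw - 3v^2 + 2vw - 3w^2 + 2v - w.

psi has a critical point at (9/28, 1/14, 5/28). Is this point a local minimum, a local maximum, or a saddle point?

saddle point

The Hessian is constant: H = [[-2, -6, 6], [-6, -6, 2], [6, 2, -6]].
Leading principal minors: Δ₁ = -2, Δ₂ = -24, Δ₃ = 224.
The minors fit neither the all-positive nor the alternating-sign pattern, so H is indefinite: a saddle point.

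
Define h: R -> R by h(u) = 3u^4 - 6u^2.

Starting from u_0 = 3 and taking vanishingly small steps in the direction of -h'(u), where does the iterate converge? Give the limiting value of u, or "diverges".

h'(u) = 12u(u - 1)(u + 1), so h'(3) = 288.
Gradient descent moves in the -h' direction, i.e. u is decreasing.
The nearest critical point in that direction is u = 1, where h'' = 24 > 0 (a local minimum). The iterate converges there.

1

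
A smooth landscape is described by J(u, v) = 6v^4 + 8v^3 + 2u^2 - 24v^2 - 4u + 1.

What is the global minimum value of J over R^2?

J(u,v) separates as P(u) + Q(v) + 1, so its minimum is min P + min Q + 1.
P'(u) = 4u - 4 vanishes at u ∈ {1}; Q'(v) = 24v(v - 1)(v + 2) vanishes at v ∈ {-2, 0, 1}.
Local minima of P (where P''>0): P(1)=-2. Local minima of Q: Q(-2)=-64, Q(1)=-10.
So the global minimum of J is P(1) + Q(-2) + 1 = -2 − 64 + 1 = -65, attained at (1, -2).

-65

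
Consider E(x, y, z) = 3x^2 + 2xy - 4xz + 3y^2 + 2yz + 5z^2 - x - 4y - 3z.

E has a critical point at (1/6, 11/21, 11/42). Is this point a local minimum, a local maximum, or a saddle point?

local minimum

The Hessian is constant: H = [[6, 2, -4], [2, 6, 2], [-4, 2, 10]].
Leading principal minors: Δ₁ = 6, Δ₂ = 32, Δ₃ = 168.
All leading minors are positive, so H is positive definite: a local minimum.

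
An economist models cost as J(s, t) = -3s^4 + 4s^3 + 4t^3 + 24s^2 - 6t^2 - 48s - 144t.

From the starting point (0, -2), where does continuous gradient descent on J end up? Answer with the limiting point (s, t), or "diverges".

J is separable, so gradient descent decouples: s follows -∂J/∂s, t follows -∂J/∂t.
∂J/∂s = -12(s - 2)(s - 1)(s + 2); at s=0 this is -48, so s increases.
∂J/∂t = 12(t - 4)(t + 3); at t=-2 this is -72, so t increases.
s converges to its nearest critical value 1 (a local min of the s-part); t converges to 4. The iterate converges to (1, 4).

(1, 4)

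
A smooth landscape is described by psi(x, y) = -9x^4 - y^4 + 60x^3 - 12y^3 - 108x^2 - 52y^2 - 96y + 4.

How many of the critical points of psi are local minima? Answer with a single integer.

psi separates as a function of x plus a function of y, so ∇psi=0 decouples.
∂psi/∂x = -36x(x - 3)(x - 2) = 0 at x ∈ {0, 2, 3}; ∂psi/∂y = -4(y + 2)(y + 3)(y + 4) = 0 at y ∈ {-4, -3, -2}.
The Hessian is diagonal: diag(psi_xx, psi_yy). Second derivatives: psi_xx(0)=-216, psi_xx(2)=72, psi_xx(3)=-108; psi_yy(-4)=-8, psi_yy(-3)=4, psi_yy(-2)=-8.
Local minima occur where both diagonal entries positive: (2, -3). Count: 1.

1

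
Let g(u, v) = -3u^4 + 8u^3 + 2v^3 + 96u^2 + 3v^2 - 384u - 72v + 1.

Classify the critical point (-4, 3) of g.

The mixed partial ∂²g/∂u∂v is 0, so the Hessian at any point is diag(g_uu, g_vv) = diag(12(-3u^2 + 4u + 16), 6(2v + 1)).
At (-4, 3): H = diag(-576, 42).
The eigenvalues have opposite signs, so H is indefinite: a saddle point.

saddle point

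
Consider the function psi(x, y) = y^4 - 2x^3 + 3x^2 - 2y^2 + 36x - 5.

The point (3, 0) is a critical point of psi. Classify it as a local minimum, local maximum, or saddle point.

The mixed partial ∂²psi/∂x∂y is 0, so the Hessian at any point is diag(psi_xx, psi_yy) = diag(6(-2x + 1), 4(3y^2 - 1)).
At (3, 0): H = diag(-30, -4).
Both eigenvalues are negative, so H is negative definite: a local maximum.

local maximum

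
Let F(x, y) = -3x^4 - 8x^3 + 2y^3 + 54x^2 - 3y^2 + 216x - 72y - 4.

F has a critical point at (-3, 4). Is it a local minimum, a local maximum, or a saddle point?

The mixed partial ∂²F/∂x∂y is 0, so the Hessian at any point is diag(F_xx, F_yy) = diag(12(-3x^2 - 4x + 9), 6(2y - 1)).
At (-3, 4): H = diag(-72, 42).
The eigenvalues have opposite signs, so H is indefinite: a saddle point.

saddle point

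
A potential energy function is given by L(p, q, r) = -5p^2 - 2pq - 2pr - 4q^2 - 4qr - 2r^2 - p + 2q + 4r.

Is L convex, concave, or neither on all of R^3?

concave

L is quadratic, so its Hessian is the constant matrix H = [[-10, -2, -2], [-2, -8, -4], [-2, -4, -4]].
Leading principal minors: -10, 76, -144.
Signs alternate −, +, − ⇒ H ≺ 0 ⇒ concave.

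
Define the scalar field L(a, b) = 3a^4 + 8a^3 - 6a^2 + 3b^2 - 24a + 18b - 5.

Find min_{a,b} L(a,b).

-51

L(a,b) separates as P(a) + Q(b) − 5, so its minimum is min P + min Q − 5.
P'(a) = 12(a - 1)(a + 1)(a + 2) vanishes at a ∈ {-2, -1, 1}; Q'(b) = 6b + 18 vanishes at b ∈ {-3}.
Local minima of P (where P''>0): P(-2)=8, P(1)=-19. Local minima of Q: Q(-3)=-27.
So the global minimum of L is P(1) + Q(-3) − 5 = -19 − 27 − 5 = -51, attained at (1, -3).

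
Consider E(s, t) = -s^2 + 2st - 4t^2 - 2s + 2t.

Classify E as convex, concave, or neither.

E is quadratic, so its Hessian is the constant matrix H = [[-2, 2], [2, -8]].
det(H) = 12, tr(H) = -10.
det(H) > 0 and tr(H) < 0, so H is negative definite everywhere: concave.

concave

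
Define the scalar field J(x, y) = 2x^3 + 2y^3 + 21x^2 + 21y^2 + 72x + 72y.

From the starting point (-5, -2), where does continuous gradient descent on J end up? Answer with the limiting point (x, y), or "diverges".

diverges

J is separable, so gradient descent decouples: x follows -∂J/∂x, y follows -∂J/∂y.
∂J/∂x = 6(x + 3)(x + 4); at x=-5 this is 12, so x decreases.
∂J/∂y = 6(y + 3)(y + 4); at y=-2 this is 12, so y decreases.
The x-coordinate has no critical point in that direction and runs off to infinity.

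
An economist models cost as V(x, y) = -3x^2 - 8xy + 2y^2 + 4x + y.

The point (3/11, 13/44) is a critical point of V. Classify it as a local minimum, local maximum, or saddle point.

The Hessian of V is constant: H = [[-6, -8], [-8, 4]].
det(H) = (-6)·4 − (-8)² = -88.
Since det(H) < 0, H is indefinite and the critical point is a saddle point.

saddle point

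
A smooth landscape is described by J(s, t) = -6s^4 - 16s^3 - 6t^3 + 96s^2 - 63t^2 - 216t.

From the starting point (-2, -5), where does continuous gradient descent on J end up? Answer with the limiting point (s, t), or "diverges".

(0, -4)

J is separable, so gradient descent decouples: s follows -∂J/∂s, t follows -∂J/∂t.
∂J/∂s = -24s(s - 2)(s + 4); at s=-2 this is -384, so s increases.
∂J/∂t = -18(t + 3)(t + 4); at t=-5 this is -36, so t increases.
s converges to its nearest critical value 0 (a local min of the s-part); t converges to -4. The iterate converges to (0, -4).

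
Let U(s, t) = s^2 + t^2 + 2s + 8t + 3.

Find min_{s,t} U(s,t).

-14

U(s,t) separates as P(s) + Q(t) + 3, so its minimum is min P + min Q + 3.
P'(s) = 2s + 2 vanishes at s ∈ {-1}; Q'(t) = 2(t + 4) vanishes at t ∈ {-4}.
Local minima of P (where P''>0): P(-1)=-1. Local minima of Q: Q(-4)=-16.
So the global minimum of U is P(-1) + Q(-4) + 3 = -1 − 16 + 3 = -14, attained at (-1, -4).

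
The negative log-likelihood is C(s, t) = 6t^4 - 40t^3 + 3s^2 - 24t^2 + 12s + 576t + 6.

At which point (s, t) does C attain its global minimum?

(-2, -2)

C(s,t) separates as P(s) + Q(t) + 6, so its minimum is min P + min Q + 6.
P'(s) = 6s + 12 vanishes at s ∈ {-2}; Q'(t) = 24(t - 4)(t - 3)(t + 2) vanishes at t ∈ {-2, 3, 4}.
Local minima of P (where P''>0): P(-2)=-12. Local minima of Q: Q(-2)=-832, Q(4)=896.
So the global minimum of C is P(-2) + Q(-2) + 6 = -12 − 832 + 6 = -838, attained at (-2, -2).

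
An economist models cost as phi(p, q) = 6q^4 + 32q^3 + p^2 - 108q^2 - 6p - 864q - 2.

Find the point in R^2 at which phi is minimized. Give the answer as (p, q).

(3, 3)

phi(p,q) separates as A(p) + B(q) − 2, so its minimum is min A + min B − 2.
A'(p) = 2p - 6 vanishes at p ∈ {3}; B'(q) = 24(q - 3)(q + 3)(q + 4) vanishes at q ∈ {-4, -3, 3}.
Local minima of A (where A''>0): A(3)=-9. Local minima of B: B(-4)=1216, B(3)=-2214.
So the global minimum of phi is A(3) + B(3) − 2 = -9 − 2214 − 2 = -2225, attained at (3, 3).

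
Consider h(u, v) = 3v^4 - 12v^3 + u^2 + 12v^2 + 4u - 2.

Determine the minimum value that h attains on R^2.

h(u,v) separates as P(u) + Q(v) − 2, so its minimum is min P + min Q − 2.
P'(u) = 2u + 4 vanishes at u ∈ {-2}; Q'(v) = 12v(v - 2)(v - 1) vanishes at v ∈ {0, 1, 2}.
Local minima of P (where P''>0): P(-2)=-4. Local minima of Q: Q(0)=0, Q(2)=0.
So the global minimum of h is P(-2) + Q(0) − 2 = -4 + 0 − 2 = -6, attained at (-2, 0).

-6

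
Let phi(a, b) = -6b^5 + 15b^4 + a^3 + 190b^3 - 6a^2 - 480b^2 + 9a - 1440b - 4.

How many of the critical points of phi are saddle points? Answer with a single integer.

4

phi separates as a function of a plus a function of b, so ∇phi=0 decouples.
∂phi/∂a = 3(a - 3)(a - 1) = 0 at a ∈ {1, 3}; ∂phi/∂b = -30(b - 4)(b - 3)(b + 1)(b + 4) = 0 at b ∈ {-4, -1, 3, 4}.
The Hessian is diagonal: diag(phi_aa, phi_bb). Second derivatives: phi_aa(1)=-6, phi_aa(3)=6; phi_bb(-4)=5040, phi_bb(-1)=-1800, phi_bb(3)=840, phi_bb(4)=-1200.
Saddle points occur where the two diagonal entries have opposite signs: (1, -4), (1, 3), (3, -1), (3, 4). Count: 4.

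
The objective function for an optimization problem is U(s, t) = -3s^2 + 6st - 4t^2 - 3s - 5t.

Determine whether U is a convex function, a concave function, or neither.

concave

U is quadratic, so its Hessian is the constant matrix H = [[-6, 6], [6, -8]].
det(H) = 12, tr(H) = -14.
det(H) > 0 and tr(H) < 0, so H is negative definite everywhere: concave.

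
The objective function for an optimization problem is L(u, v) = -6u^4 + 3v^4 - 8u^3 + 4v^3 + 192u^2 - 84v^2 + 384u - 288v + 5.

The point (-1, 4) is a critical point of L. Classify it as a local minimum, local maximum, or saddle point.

local minimum

The mixed partial ∂²L/∂u∂v is 0, so the Hessian at any point is diag(L_uu, L_vv) = diag(24(-3u^2 - 2u + 16), 12(3v^2 + 2v - 14)).
At (-1, 4): H = diag(360, 504).
Both eigenvalues are positive, so H is positive definite: a local minimum.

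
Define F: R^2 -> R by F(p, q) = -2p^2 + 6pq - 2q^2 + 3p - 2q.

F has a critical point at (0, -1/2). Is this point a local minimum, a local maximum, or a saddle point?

saddle point

The Hessian of F is constant: H = [[-4, 6], [6, -4]].
det(H) = (-4)·(-4) − 6² = -20.
Since det(H) < 0, H is indefinite and the critical point is a saddle point.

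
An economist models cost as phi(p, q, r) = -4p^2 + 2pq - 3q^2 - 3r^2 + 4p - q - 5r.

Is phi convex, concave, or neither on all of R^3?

concave

phi is quadratic, so its Hessian is the constant matrix H = [[-8, 2, 0], [2, -6, 0], [0, 0, -6]].
Leading principal minors: -8, 44, -264.
Signs alternate −, +, − ⇒ H ≺ 0 ⇒ concave.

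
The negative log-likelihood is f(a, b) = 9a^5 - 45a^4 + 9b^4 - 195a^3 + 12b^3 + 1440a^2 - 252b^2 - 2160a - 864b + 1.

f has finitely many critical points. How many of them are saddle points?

f separates as a function of a plus a function of b, so ∇f=0 decouples.
∂f/∂a = 45(a - 4)(a - 3)(a - 1)(a + 4) = 0 at a ∈ {-4, 1, 3, 4}; ∂f/∂b = 36(b - 4)(b + 2)(b + 3) = 0 at b ∈ {-3, -2, 4}.
The Hessian is diagonal: diag(f_aa, f_bb). Second derivatives: f_aa(-4)=-12600, f_aa(1)=1350, f_aa(3)=-630, f_aa(4)=1080; f_bb(-3)=252, f_bb(-2)=-216, f_bb(4)=1512.
Saddle points occur where the two diagonal entries have opposite signs: (-4, -3), (-4, 4), (1, -2), (3, -3), (3, 4), (4, -2). Count: 6.

6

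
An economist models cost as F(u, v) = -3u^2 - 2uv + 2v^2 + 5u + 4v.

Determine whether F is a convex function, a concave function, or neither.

neither

F is quadratic, so its Hessian is the constant matrix H = [[-6, -2], [-2, 4]].
det(H) = -28, tr(H) = -2.
det(H) < 0, so H is indefinite: neither convex nor concave.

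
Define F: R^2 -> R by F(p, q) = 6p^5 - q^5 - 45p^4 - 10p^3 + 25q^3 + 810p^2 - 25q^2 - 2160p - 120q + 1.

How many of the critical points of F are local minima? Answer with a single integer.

4

F separates as a function of p plus a function of q, so ∇F=0 decouples.
∂F/∂p = 30(p - 4)(p - 3)(p - 2)(p + 3) = 0 at p ∈ {-3, 2, 3, 4}; ∂F/∂q = -5(q - 3)(q - 2)(q + 1)(q + 4) = 0 at q ∈ {-4, -1, 2, 3}.
The Hessian is diagonal: diag(F_pp, F_qq). Second derivatives: F_pp(-3)=-6300, F_pp(2)=300, F_pp(3)=-180, F_pp(4)=420; F_qq(-4)=630, F_qq(-1)=-180, F_qq(2)=90, F_qq(3)=-140.
Local minima occur where both diagonal entries positive: (2, -4), (2, 2), (4, -4), (4, 2). Count: 4.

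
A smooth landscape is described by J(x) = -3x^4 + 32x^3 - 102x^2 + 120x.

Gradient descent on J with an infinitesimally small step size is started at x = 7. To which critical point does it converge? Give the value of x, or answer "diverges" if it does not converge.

J'(x) = -12(x - 5)(x - 2)(x - 1), so J'(7) = -720.
Gradient descent moves in the -J' direction, i.e. x is increasing.
There is no critical point above x=7, and J' keeps the same sign, so the iterate runs off to +∞.

diverges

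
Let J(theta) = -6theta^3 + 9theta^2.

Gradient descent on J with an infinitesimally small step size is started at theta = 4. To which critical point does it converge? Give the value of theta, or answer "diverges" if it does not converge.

J'(theta) = -18theta(theta - 1), so J'(4) = -216.
Gradient descent moves in the -J' direction, i.e. theta is increasing.
There is no critical point above theta=4, and J' keeps the same sign, so the iterate runs off to +∞.

diverges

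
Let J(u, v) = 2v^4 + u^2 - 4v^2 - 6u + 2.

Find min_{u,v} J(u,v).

J(u,v) separates as P(u) + Q(v) + 2, so its minimum is min P + min Q + 2.
P'(u) = 2u - 6 vanishes at u ∈ {3}; Q'(v) = 8v(v - 1)(v + 1) vanishes at v ∈ {-1, 0, 1}.
Local minima of P (where P''>0): P(3)=-9. Local minima of Q: Q(-1)=-2, Q(1)=-2.
So the global minimum of J is P(3) + Q(-1) + 2 = -9 − 2 + 2 = -9, attained at (3, -1).

-9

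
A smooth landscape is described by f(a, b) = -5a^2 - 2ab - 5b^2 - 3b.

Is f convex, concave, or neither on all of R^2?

f is quadratic, so its Hessian is the constant matrix H = [[-10, -2], [-2, -10]].
det(H) = 96, tr(H) = -20.
det(H) > 0 and tr(H) < 0, so H is negative definite everywhere: concave.

concave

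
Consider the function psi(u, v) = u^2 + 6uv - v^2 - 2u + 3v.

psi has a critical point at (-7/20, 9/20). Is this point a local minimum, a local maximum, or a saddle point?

The Hessian of psi is constant: H = [[2, 6], [6, -2]].
det(H) = 2·(-2) − 6² = -40.
Since det(H) < 0, H is indefinite and the critical point is a saddle point.

saddle point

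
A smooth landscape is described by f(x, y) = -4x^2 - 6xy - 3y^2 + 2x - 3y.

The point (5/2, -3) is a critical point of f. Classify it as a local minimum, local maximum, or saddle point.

local maximum

The Hessian of f is constant: H = [[-8, -6], [-6, -6]].
det(H) = (-8)·(-6) − (-6)² = 12.
det(H) > 0 and tr(H) = -14 < 0, so H is negative definite and the point is a local maximum.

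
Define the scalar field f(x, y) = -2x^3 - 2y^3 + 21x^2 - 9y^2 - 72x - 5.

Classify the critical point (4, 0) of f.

The mixed partial ∂²f/∂x∂y is 0, so the Hessian at any point is diag(f_xx, f_yy) = diag(6(-2x + 7), -6(2y + 3)).
At (4, 0): H = diag(-6, -18).
Both eigenvalues are negative, so H is negative definite: a local maximum.

local maximum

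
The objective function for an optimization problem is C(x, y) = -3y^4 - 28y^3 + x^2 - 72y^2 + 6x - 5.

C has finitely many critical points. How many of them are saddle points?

C separates as a function of x plus a function of y, so ∇C=0 decouples.
∂C/∂x = 2(x + 3) = 0 at x ∈ {-3}; ∂C/∂y = -12y(y + 3)(y + 4) = 0 at y ∈ {-4, -3, 0}.
The Hessian is diagonal: diag(C_xx, C_yy). Second derivatives: C_xx(-3)=2; C_yy(-4)=-48, C_yy(-3)=36, C_yy(0)=-144.
Saddle points occur where the two diagonal entries have opposite signs: (-3, -4), (-3, 0). Count: 2.

2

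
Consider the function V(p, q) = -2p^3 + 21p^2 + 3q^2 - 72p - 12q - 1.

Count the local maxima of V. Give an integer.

0

V separates as a function of p plus a function of q, so ∇V=0 decouples.
∂V/∂p = -6(p - 4)(p - 3) = 0 at p ∈ {3, 4}; ∂V/∂q = 6(q - 2) = 0 at q ∈ {2}.
The Hessian is diagonal: diag(V_pp, V_qq). Second derivatives: V_pp(3)=6, V_pp(4)=-6; V_qq(2)=6.
Local maxima occur where both diagonal entries negative: none. Count: 0.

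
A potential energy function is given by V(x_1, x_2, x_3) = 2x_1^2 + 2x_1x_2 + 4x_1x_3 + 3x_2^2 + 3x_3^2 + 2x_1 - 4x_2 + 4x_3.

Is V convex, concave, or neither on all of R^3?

V is quadratic, so its Hessian is the constant matrix H = [[4, 2, 4], [2, 6, 0], [4, 0, 6]].
Leading principal minors: 4, 20, 24.
All positive ⇒ H ≻ 0 ⇒ convex.

convex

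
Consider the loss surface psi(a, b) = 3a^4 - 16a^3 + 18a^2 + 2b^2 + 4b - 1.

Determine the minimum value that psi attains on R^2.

-30

psi(a,b) separates as P(a) + Q(b) − 1, so its minimum is min P + min Q − 1.
P'(a) = 12a(a - 3)(a - 1) vanishes at a ∈ {0, 1, 3}; Q'(b) = 4b + 4 vanishes at b ∈ {-1}.
Local minima of P (where P''>0): P(0)=0, P(3)=-27. Local minima of Q: Q(-1)=-2.
So the global minimum of psi is P(3) + Q(-1) − 1 = -27 − 2 − 1 = -30, attained at (3, -1).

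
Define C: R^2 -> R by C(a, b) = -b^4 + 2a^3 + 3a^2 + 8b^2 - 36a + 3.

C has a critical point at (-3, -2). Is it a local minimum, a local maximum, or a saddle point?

local maximum

The mixed partial ∂²C/∂a∂b is 0, so the Hessian at any point is diag(C_aa, C_bb) = diag(6(2a + 1), 4(-3b^2 + 4)).
At (-3, -2): H = diag(-30, -32).
Both eigenvalues are negative, so H is negative definite: a local maximum.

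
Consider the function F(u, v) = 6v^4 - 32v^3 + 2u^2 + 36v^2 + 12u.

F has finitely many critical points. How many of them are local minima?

2

F separates as a function of u plus a function of v, so ∇F=0 decouples.
∂F/∂u = 4(u + 3) = 0 at u ∈ {-3}; ∂F/∂v = 24v(v - 3)(v - 1) = 0 at v ∈ {0, 1, 3}.
The Hessian is diagonal: diag(F_uu, F_vv). Second derivatives: F_uu(-3)=4; F_vv(0)=72, F_vv(1)=-48, F_vv(3)=144.
Local minima occur where both diagonal entries positive: (-3, 0), (-3, 3). Count: 2.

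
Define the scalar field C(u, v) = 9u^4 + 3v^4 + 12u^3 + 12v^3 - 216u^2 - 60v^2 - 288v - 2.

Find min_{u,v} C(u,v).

-2759

C(u,v) separates as P(u) + Q(v) − 2, so its minimum is min P + min Q − 2.
P'(u) = 36u(u - 3)(u + 4) vanishes at u ∈ {-4, 0, 3}; Q'(v) = 12(v - 3)(v + 2)(v + 4) vanishes at v ∈ {-4, -2, 3}.
Local minima of P (where P''>0): P(-4)=-1920, P(3)=-891. Local minima of Q: Q(-4)=192, Q(3)=-837.
So the global minimum of C is P(-4) + Q(3) − 2 = -1920 − 837 − 2 = -2759, attained at (-4, 3).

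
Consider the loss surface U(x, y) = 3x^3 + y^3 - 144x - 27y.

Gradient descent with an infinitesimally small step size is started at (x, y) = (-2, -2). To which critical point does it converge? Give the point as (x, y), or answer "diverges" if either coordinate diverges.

U is separable, so gradient descent decouples: x follows -∂U/∂x, y follows -∂U/∂y.
∂U/∂x = 9(x - 4)(x + 4); at x=-2 this is -108, so x increases.
∂U/∂y = 3(y - 3)(y + 3); at y=-2 this is -15, so y increases.
x converges to its nearest critical value 4 (a local min of the x-part); y converges to 3. The iterate converges to (4, 3).

(4, 3)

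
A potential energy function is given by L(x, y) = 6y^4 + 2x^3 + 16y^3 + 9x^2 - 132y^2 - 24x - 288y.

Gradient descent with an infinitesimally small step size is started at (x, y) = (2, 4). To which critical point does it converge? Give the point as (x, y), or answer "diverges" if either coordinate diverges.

L is separable, so gradient descent decouples: x follows -∂L/∂x, y follows -∂L/∂y.
∂L/∂x = 6(x - 1)(x + 4); at x=2 this is 36, so x decreases.
∂L/∂y = 24(y - 3)(y + 1)(y + 4); at y=4 this is 960, so y decreases.
x converges to its nearest critical value 1 (a local min of the x-part); y converges to 3. The iterate converges to (1, 3).

(1, 3)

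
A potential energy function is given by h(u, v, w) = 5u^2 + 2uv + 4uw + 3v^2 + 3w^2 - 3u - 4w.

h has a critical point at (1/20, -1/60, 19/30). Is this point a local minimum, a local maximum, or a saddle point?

local minimum

The Hessian is constant: H = [[10, 2, 4], [2, 6, 0], [4, 0, 6]].
Leading principal minors: Δ₁ = 10, Δ₂ = 56, Δ₃ = 240.
All leading minors are positive, so H is positive definite: a local minimum.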